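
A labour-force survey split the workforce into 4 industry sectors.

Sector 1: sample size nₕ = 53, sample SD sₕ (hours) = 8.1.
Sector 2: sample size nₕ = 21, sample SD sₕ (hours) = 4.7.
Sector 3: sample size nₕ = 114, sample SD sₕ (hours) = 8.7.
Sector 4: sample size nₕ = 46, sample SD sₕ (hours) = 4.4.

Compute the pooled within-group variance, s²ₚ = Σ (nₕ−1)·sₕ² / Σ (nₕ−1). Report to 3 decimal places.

57.729

Degrees of freedom: 52 + 20 + 113 + 45 = 230.
Σ(nₕ−1)sₕ² = 52·65.61 + 20·22.09 + 113·75.69 + 45·19.36 = 13277.69.
s²ₚ = 13277.69 / 230 = 57.72909... → 57.729.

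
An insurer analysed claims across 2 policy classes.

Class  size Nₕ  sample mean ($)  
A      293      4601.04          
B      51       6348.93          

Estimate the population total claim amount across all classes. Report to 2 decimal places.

1671900.15

A: 293·4601.04 = 1348104.72
B: 51·6348.93 = 323795.43
τ̂ = Σ Nₕx̄ₕ = 1671900.15.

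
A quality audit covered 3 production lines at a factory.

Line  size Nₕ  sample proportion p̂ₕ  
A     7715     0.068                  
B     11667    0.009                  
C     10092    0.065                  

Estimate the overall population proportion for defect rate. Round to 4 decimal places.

Wₕ = Nₕ/N with N = 29474: 0.2618, 0.3958, 0.3424.
p̂_st = 0.2618·0.068 + 0.3958·0.009 + 0.3424·0.065 ≈ 0.043618... → 0.0436.

0.0436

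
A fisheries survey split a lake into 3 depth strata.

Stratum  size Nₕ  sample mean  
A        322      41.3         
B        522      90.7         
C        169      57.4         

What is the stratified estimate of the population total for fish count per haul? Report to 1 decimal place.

A: 322·41.3 = 13298.6
B: 522·90.7 = 47345.4
C: 169·57.4 = 9700.6
τ̂ = Σ Nₕx̄ₕ = 70344.6.

70344.6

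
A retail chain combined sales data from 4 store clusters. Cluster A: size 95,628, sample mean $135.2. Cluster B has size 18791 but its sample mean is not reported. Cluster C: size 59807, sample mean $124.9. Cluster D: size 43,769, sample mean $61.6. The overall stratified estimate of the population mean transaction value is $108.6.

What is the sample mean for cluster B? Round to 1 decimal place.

30.8

N = 95628 + 18791 + 59807 + 43769 = 217995.
Overall total = μ·N = 108.6·217995 = 23674257.
Subtract the known strata: 95628·135.2 + 59807·124.9 + 43769·61.6 = 23094970.3.
Remaining total for cluster B: 23674257 − 23094970.3 = 579286.7.
Divide by its size: 579286.7 / 18791 = 30.828... → 30.8.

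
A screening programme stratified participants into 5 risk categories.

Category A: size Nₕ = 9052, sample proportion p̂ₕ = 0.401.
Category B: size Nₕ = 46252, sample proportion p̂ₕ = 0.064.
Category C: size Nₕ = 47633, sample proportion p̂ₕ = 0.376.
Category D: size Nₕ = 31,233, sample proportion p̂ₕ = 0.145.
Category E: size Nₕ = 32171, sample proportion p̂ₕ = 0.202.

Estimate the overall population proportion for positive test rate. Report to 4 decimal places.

Wₕ = Nₕ/N with N = 166341: 0.0544, 0.2781, 0.2864, 0.1878, 0.1934.
p̂_st = 0.0544·0.401 + 0.2781·0.064 + 0.2864·0.376 + 0.1878·0.145 + 0.1934·0.202 ≈ 0.213581... → 0.2136.

0.2136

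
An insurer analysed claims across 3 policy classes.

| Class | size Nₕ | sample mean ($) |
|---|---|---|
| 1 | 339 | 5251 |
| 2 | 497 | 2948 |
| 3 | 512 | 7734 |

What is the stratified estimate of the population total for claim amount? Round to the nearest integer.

Population total = Σ Nₕ·x̄ₕ (each stratum's size times its mean).
339·5251 + 497·2948 + 512·7734 = 1780089 + 1465156 + 3959808 = 7205053.

7205053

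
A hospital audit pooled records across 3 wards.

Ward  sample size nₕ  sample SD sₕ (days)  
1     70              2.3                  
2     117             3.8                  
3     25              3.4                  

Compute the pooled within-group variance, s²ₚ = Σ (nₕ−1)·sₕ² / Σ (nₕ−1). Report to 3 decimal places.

Degrees of freedom: 69 + 116 + 24 = 209.
Σ(nₕ−1)sₕ² = 69·5.29 + 116·14.44 + 24·11.56 = 2317.49.
s²ₚ = 2317.49 / 209 = 11.08847... → 11.088.

11.088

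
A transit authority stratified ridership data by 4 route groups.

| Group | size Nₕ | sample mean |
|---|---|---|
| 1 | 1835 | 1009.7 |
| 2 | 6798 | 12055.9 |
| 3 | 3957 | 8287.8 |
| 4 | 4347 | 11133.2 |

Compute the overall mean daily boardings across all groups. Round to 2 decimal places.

9741.96

x̄_st = (Σ Nₕx̄ₕ) / (Σ Nₕ) = (1835·1009.7 + 6798·12055.9 + 3957·8287.8 + 4347·11133.2) / 16937
= 164999652.7 / 16937 = 9741.9645... → 9741.96.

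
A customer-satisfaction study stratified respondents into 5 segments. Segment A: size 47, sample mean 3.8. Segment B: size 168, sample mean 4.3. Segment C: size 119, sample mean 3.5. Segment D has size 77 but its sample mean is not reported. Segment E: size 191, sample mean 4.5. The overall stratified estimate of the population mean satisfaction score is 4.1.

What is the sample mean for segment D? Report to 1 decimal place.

3.8

N = 47 + 168 + 119 + 77 + 191 = 602.
Overall total = μ·N = 4.1·602 = 2468.2.
Subtract the known strata: 47·3.8 + 168·4.3 + 119·3.5 + 191·4.5 = 2177.
Remaining total for segment D: 2468.2 − 2177 = 291.2.
Divide by its size: 291.2 / 77 = 3.782... → 3.8.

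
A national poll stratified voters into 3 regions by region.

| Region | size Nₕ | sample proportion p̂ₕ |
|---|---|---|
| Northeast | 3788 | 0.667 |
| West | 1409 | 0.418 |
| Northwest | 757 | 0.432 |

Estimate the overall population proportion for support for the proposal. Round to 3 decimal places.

Wₕ = Nₕ/N with N = 5954: 0.6362, 0.2366, 0.1271.
p̂_st = 0.6362·0.667 + 0.2366·0.418 + 0.1271·0.432 ≈ 0.57820... → 0.578.

0.578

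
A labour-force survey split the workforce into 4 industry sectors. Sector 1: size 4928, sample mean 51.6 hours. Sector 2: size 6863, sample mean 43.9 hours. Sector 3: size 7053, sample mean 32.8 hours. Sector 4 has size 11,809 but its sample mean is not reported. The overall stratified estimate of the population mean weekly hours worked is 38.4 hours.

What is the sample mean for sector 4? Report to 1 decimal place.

33.0

Σ Nₕx̄ₕ = N·μ, so 11809·x̄_4 = 30653·38.4 − (4928·51.6 + 6863·43.9 + 7053·32.8).
= 1177075.2 − 786908.9 = 390166.3.
x̄_4 = 390166.3 / 11809 = 33.040... → 33.0.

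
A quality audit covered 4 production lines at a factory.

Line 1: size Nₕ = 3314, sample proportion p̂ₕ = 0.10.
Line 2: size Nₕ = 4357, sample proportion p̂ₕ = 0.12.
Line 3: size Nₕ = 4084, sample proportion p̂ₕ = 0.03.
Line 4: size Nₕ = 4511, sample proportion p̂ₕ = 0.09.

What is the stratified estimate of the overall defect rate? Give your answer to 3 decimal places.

Wₕ = Nₕ/N with N = 16266: 0.2037, 0.2679, 0.2511, 0.2773.
p̂_st = 0.2037·0.10 + 0.2679·0.12 + 0.2511·0.03 + 0.2773·0.09 ≈ 0.08501... → 0.085.

0.085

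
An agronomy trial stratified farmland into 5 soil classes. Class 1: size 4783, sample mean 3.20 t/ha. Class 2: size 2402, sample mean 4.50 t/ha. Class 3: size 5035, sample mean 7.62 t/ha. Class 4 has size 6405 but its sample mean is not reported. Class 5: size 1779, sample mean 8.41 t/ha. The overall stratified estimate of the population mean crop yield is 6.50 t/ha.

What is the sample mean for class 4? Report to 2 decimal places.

8.30

Σ Nₕx̄ₕ = N·μ, so 6405·x̄_4 = 20404·6.50 − (4783·3.20 + 2402·4.50 + 5035·7.62 + 1779·8.41).
= 132626 − 79442.69 = 53183.31.
x̄_4 = 53183.31 / 6405 = 8.3034... → 8.30.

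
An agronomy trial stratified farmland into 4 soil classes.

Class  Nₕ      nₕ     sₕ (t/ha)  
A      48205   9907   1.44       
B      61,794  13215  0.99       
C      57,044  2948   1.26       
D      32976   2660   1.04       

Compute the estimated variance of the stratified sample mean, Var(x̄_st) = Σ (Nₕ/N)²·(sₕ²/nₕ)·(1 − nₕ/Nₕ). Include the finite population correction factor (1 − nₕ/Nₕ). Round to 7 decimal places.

N = 200019; Wₕ = Nₕ/N.
class A: (48205/200019)²·1.44²/9907·(1 − 9907/48205) = 0.0000096585
class B: (61794/200019)²·0.99²/13215·(1 − 13215/61794) = 0.0000055649
class C: (57044/200019)²·1.26²/2948·(1 − 2948/57044) = 0.0000415381
class D: (32976/200019)²·1.04²/2660·(1 − 2660/32976) = 0.0000101604
Sum = 0.0000669219 → 0.0000669.

0.0000669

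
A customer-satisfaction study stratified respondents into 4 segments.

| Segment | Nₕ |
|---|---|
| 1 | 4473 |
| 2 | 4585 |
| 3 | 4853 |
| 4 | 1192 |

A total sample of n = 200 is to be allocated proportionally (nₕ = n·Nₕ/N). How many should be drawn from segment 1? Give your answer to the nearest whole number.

59

Share of segment 1 = 4473/15103 = 0.29617.
Allocate 200 × 0.29617 = 59.233... → 59.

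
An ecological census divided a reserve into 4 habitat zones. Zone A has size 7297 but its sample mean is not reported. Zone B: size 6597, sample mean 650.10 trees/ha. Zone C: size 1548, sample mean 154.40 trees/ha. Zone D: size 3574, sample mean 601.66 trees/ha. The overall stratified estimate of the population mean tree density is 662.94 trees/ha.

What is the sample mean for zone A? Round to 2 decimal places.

812.45

N = 7297 + 6597 + 1548 + 3574 = 19016.
Overall total = μ·N = 662.94·19016 = 12606467.04.
Subtract the known strata: 6597·650.10 + 1548·154.40 + 3574·601.66 = 6678053.74.
Remaining total for zone A: 12606467.04 − 6678053.74 = 5928413.3.
Divide by its size: 5928413.3 / 7297 = 812.4453... → 812.45.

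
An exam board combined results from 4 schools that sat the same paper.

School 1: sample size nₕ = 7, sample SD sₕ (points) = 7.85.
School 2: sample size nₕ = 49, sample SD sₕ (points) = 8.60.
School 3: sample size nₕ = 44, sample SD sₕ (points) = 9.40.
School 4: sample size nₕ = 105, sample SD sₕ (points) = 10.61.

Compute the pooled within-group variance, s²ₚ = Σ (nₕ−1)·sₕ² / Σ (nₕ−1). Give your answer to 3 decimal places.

96.651

1: (7−1)·7.85² = 6·61.6225 = 369.735
2: (49−1)·8.60² = 48·73.96 = 3550.08
3: (44−1)·9.40² = 43·88.36 = 3799.48
4: (105−1)·10.61² = 104·112.5721 = 11707.4984
Numerator = 19426.7934; denominator = Σ(nₕ−1) = 201.
s²ₚ = 19426.7934/201 = 96.65071... → 96.651.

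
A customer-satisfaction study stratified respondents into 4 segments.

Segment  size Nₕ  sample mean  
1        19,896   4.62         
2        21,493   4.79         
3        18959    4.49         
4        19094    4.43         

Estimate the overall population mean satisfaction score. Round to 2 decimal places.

4.59

x̄_st = (Σ Nₕx̄ₕ) / (Σ Nₕ) = (19896·4.62 + 21493·4.79 + 18959·4.49 + 19094·4.43) / 79442
= 364583.32 / 79442 = 4.5893... → 4.59.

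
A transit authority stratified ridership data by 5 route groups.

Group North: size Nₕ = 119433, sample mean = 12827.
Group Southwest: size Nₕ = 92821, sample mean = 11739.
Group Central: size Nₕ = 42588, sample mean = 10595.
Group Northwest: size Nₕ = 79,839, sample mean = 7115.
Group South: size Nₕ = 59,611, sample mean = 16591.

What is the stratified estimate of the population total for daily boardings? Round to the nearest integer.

4629873256

North: 119433·12827 = 1531967091
Southwest: 92821·11739 = 1089625719
Central: 42588·10595 = 451219860
Northwest: 79839·7115 = 568054485
South: 59611·16591 = 989006101
τ̂ = Σ Nₕx̄ₕ = 4629873256.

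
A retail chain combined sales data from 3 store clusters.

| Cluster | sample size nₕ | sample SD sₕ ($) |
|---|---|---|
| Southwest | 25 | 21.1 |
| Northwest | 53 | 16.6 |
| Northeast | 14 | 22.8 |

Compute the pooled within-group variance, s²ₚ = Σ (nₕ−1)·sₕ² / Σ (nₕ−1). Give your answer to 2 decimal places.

356.99

Degrees of freedom: 24 + 52 + 13 = 89.
Σ(nₕ−1)sₕ² = 24·445.21 + 52·275.56 + 13·519.84 = 31772.08.
s²ₚ = 31772.08 / 89 = 356.9897... → 356.99.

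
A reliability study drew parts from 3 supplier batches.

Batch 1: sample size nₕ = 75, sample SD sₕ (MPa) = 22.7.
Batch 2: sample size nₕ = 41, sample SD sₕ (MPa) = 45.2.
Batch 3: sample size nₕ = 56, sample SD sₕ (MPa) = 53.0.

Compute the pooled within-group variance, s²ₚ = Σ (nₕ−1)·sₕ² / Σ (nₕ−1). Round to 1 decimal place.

Degrees of freedom: 74 + 40 + 55 = 169.
Σ(nₕ−1)sₕ² = 74·515.29 + 40·2043.04 + 55·2809 = 274348.06.
s²ₚ = 274348.06 / 169 = 1623.361... → 1623.4.

1623.4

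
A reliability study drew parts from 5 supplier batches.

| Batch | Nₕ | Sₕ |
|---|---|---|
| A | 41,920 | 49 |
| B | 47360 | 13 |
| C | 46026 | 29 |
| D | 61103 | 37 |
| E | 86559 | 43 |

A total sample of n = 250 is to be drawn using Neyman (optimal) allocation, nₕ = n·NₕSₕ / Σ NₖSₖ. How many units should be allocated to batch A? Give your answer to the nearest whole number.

51

Σ NₕSₕ = 41920·49 + 47360·13 + 46026·29 + 61103·37 + 86559·43 = 9987362.
Share for A: 2054080/9987362 = 0.20567.
n_A = 250 × 0.20567 = 51.417... → 51.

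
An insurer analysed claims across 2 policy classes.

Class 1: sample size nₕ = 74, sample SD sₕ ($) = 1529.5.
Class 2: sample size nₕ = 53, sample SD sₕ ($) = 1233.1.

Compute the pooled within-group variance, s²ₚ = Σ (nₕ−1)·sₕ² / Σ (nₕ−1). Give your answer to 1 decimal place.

1: (74−1)·1529.5² = 73·2339370.25 = 170774028.25
2: (53−1)·1233.1² = 52·1520535.61 = 79067851.72
Numerator = 249841879.97; denominator = Σ(nₕ−1) = 125.
s²ₚ = 249841879.97/125 = 1998735.040... → 1998735.0.

1998735.0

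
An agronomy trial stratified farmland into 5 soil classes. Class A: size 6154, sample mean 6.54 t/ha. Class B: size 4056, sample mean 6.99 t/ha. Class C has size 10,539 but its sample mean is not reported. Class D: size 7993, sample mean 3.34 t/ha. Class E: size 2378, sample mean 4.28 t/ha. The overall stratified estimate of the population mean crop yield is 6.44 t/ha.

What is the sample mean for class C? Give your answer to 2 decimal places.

Σ Nₕx̄ₕ = N·μ, so 10539·x̄_C = 31120·6.44 − (6154·6.54 + 4056·6.99 + 7993·3.34 + 2378·4.28).
= 200412.8 − 105473.06 = 94939.74.
x̄_C = 94939.74 / 10539 = 9.0084... → 9.01.

9.01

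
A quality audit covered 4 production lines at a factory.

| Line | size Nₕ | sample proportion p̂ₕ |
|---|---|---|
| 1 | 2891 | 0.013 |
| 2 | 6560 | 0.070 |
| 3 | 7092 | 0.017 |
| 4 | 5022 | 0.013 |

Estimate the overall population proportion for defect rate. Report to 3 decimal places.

Wₕ = Nₕ/N with N = 21565: 0.1341, 0.3042, 0.3289, 0.2329.
p̂_st = 0.1341·0.013 + 0.3042·0.070 + 0.3289·0.017 + 0.2329·0.013 ≈ 0.03165... → 0.032.

0.032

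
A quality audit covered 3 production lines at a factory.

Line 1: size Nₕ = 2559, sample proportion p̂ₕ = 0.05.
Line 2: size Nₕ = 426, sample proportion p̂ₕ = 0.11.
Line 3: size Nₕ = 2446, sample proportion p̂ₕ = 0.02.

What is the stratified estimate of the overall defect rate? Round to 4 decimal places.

0.0412

N = 2559 + 426 + 2446 = 5431.
Overall proportion = Σ (Nₕ/N)·p̂ₕ.
Σ Nₕp̂ₕ = 127.95 + 46.86 + 48.92 = 223.73.
223.73 / 5431 = 0.041195... → 0.0412.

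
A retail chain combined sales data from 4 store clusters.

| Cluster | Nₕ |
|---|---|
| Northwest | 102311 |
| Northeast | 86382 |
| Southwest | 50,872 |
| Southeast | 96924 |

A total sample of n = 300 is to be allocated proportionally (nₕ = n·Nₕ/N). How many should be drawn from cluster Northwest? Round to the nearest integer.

Share of cluster Northwest = 102311/336489 = 0.30405.
Allocate 300 × 0.30405 = 91.216... → 91.

91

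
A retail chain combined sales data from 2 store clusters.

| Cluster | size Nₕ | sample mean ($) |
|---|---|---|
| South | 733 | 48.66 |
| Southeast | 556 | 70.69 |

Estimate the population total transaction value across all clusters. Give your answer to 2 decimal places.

South: 733·48.66 = 35667.78
Southeast: 556·70.69 = 39303.64
τ̂ = Σ Nₕx̄ₕ = 74971.42.

74971.42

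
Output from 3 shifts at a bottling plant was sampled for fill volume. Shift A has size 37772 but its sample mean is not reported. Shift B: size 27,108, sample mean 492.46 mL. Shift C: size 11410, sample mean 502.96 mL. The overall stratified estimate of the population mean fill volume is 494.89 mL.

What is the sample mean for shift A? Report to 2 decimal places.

Σ Nₕx̄ₕ = N·μ, so 37772·x̄_A = 76290·494.89 − (27108·492.46 + 11410·502.96).
= 37755158.1 − 19088379.28 = 18666778.82.
x̄_A = 18666778.82 / 37772 = 494.1962... → 494.20.

494.20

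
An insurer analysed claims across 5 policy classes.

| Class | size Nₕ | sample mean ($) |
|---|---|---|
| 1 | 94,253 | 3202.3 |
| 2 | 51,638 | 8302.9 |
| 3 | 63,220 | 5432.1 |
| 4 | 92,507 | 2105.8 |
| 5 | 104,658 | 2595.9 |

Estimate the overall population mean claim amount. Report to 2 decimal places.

3791.69

N = 406276; weights Wₕ = Nₕ/N = (0.2320, 0.1271, 0.1556, 0.2277, 0.2576).
x̄_st = Σ Wₕ·x̄ₕ = 0.2320·3202.3 + 0.1271·8302.9 + 0.1556·5432.1 + 0.2277·2105.8 + 0.2576·2595.9 ≈ 3791.6880...
→ 3791.69.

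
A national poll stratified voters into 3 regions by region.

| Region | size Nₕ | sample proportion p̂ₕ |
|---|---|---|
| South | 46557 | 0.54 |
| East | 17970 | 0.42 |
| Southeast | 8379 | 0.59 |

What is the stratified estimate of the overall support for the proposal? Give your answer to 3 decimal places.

N = 46557 + 17970 + 8379 = 72906.
Overall proportion = Σ (Nₕ/N)·p̂ₕ.
Σ Nₕp̂ₕ = 25140.78 + 7547.4 + 4943.61 = 37631.79.
37631.79 / 72906 = 0.51617... → 0.516.

0.516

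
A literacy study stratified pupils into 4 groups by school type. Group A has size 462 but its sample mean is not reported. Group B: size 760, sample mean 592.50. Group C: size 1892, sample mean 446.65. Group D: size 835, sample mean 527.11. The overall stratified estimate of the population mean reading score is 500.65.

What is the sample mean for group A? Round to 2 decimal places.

N = 462 + 760 + 1892 + 835 = 3949.
Overall total = μ·N = 500.65·3949 = 1977066.85.
Subtract the known strata: 760·592.50 + 1892·446.65 + 835·527.11 = 1735498.65.
Remaining total for group A: 1977066.85 − 1735498.65 = 241568.2.
Divide by its size: 241568.2 / 462 = 522.8749... → 522.87.

522.87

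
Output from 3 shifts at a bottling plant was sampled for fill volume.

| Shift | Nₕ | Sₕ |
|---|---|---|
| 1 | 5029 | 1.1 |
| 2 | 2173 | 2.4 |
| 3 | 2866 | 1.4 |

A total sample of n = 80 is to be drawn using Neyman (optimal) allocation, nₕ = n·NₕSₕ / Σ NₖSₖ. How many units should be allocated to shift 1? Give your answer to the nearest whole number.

Σ NₕSₕ = 5029·1.1 + 2173·2.4 + 2866·1.4 = 14759.5.
Share for 1: 5531.9/14759.5 = 0.37480.
n_1 = 80 × 0.37480 = 29.984... → 30.

30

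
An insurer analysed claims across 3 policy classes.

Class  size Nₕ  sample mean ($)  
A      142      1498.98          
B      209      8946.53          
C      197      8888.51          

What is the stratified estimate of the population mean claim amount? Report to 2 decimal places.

N = 548; weights Wₕ = Nₕ/N = (0.2591, 0.3814, 0.3595).
x̄_st = Σ Wₕ·x̄ₕ = 0.2591·1498.98 + 0.3814·8946.53 + 0.3595·8888.51 ≈ 6995.8328...
→ 6995.83.

6995.83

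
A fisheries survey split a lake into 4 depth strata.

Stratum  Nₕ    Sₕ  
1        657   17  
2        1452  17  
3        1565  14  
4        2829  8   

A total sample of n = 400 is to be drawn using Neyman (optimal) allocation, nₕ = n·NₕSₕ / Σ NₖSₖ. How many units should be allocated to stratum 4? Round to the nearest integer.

113

Σ NₕSₕ = 657·17 + 1452·17 + 1565·14 + 2829·8 = 80395.
Share for 4: 22632/80395 = 0.28151.
n_4 = 400 × 0.28151 = 112.604... → 113.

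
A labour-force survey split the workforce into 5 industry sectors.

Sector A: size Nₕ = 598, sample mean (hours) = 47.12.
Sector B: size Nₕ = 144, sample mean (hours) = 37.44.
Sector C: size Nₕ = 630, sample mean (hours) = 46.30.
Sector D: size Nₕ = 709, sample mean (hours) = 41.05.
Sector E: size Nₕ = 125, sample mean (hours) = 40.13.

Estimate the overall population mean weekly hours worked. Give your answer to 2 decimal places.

N = 2206; weights Wₕ = Nₕ/N = (0.2711, 0.0653, 0.2856, 0.3214, 0.0567).
x̄_st = Σ Wₕ·x̄ₕ = 0.2711·47.12 + 0.0653·37.44 + 0.2856·46.30 + 0.3214·41.05 + 0.0567·40.13 ≈ 43.9070...
→ 43.91.

43.91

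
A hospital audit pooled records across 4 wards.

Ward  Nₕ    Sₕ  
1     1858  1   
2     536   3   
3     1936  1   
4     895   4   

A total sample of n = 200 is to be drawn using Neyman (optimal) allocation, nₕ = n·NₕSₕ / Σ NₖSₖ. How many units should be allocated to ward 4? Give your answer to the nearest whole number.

Σ NₕSₕ = 1858·1 + 536·3 + 1936·1 + 895·4 = 8982.
Share for 4: 3580/8982 = 0.39857.
n_4 = 200 × 0.39857 = 79.715... → 80.

80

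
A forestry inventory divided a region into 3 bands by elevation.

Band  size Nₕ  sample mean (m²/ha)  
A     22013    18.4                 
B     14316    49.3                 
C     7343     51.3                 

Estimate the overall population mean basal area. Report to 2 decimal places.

34.06

N = 43672; weights Wₕ = Nₕ/N = (0.5041, 0.3278, 0.1681).
x̄_st = Σ Wₕ·x̄ₕ = 0.5041·18.4 + 0.3278·49.3 + 0.1681·51.3 ≈ 34.0610...
→ 34.06.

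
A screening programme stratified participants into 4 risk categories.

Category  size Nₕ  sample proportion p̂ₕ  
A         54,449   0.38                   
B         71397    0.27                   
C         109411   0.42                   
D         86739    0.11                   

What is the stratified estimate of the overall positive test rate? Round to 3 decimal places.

0.296

N = 54449 + 71397 + 109411 + 86739 = 321996.
Overall proportion = Σ (Nₕ/N)·p̂ₕ.
Σ Nₕp̂ₕ = 20690.62 + 19277.19 + 45952.62 + 9541.29 = 95461.72.
95461.72 / 321996 = 0.29647... → 0.296.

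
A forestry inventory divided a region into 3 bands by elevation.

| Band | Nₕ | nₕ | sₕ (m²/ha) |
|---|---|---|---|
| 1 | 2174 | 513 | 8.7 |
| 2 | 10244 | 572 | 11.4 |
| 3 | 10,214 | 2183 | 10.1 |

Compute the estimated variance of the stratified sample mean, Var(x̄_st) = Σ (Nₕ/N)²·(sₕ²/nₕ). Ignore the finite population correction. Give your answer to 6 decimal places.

0.057428

N = 22632. Term for each stratum: Wₕ²sₕ²/nₕ.
Var(x̄_st) = 0.001361427 + 0.046548634 + 0.009517762 = 0.057427824 → 0.057428.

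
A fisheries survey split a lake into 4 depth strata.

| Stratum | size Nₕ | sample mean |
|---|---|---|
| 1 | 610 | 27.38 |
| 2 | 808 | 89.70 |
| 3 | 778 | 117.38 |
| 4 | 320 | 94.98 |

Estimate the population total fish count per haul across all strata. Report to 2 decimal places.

Population total = Σ Nₕ·x̄ₕ (each stratum's size times its mean).
610·27.38 + 808·89.70 + 778·117.38 + 320·94.98 = 16701.8 + 72477.6 + 91321.64 + 30393.6 = 210894.64.

210894.64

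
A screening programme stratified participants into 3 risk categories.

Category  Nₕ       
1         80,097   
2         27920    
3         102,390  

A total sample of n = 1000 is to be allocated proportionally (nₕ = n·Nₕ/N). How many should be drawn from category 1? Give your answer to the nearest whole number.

N = 80097 + 27920 + 102390 = 210407.
n_1 = 1000·80097/210407 = 380.676... → 381.

381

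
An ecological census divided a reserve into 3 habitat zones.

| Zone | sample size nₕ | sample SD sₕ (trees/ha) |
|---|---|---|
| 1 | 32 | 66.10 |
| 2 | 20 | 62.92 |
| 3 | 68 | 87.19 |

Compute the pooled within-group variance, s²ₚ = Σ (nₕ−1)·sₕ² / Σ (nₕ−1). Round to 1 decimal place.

Degrees of freedom: 31 + 19 + 67 = 117.
Σ(nₕ−1)sₕ² = 31·4369.21 + 19·3958.9264 + 67·7602.0961 = 720005.5503.
s²ₚ = 720005.5503 / 117 = 6153.894... → 6153.9.

6153.9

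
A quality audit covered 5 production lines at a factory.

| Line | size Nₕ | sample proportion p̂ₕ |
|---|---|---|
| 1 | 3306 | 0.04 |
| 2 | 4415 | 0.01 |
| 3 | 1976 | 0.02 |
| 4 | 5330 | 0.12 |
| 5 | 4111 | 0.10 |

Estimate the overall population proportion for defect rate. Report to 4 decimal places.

N = 3306 + 4415 + 1976 + 5330 + 4111 = 19138.
Overall proportion = Σ (Nₕ/N)·p̂ₕ.
Σ Nₕp̂ₕ = 132.24 + 44.15 + 39.52 + 639.6 + 411.1 = 1266.61.
1266.61 / 19138 = 0.066183... → 0.0662.

0.0662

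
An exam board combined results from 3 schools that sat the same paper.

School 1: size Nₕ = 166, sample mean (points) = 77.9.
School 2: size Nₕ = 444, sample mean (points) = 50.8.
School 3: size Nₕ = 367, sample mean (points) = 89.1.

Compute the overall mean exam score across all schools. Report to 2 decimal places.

N = 977; weights Wₕ = Nₕ/N = (0.1699, 0.4545, 0.3756).
x̄_st = Σ Wₕ·x̄ₕ = 0.1699·77.9 + 0.4545·50.8 + 0.3756·89.1 ≈ 69.7915...
→ 69.79.

69.79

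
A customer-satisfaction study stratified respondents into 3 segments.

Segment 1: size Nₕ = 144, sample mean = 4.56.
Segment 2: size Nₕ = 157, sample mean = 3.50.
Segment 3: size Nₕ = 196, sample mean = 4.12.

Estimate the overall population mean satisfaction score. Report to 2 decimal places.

4.05

N = 497; weights Wₕ = Nₕ/N = (0.2897, 0.3159, 0.3944).
x̄_st = Σ Wₕ·x̄ₕ = 0.2897·4.56 + 0.3159·3.50 + 0.3944·4.12 ≈ 4.0516...
→ 4.05.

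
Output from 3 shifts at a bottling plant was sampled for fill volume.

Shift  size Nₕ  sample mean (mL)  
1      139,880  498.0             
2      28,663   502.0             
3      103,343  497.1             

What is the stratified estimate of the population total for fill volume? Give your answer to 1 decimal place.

1: 139880·498.0 = 69660240
2: 28663·502.0 = 14388826
3: 103343·497.1 = 51371805.3
τ̂ = Σ Nₕx̄ₕ = 135420871.3.

135420871.3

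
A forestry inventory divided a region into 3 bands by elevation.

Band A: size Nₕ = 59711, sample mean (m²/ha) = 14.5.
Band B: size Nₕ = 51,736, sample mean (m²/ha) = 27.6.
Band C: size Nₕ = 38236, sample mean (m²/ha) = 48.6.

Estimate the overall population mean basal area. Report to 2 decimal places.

27.74

x̄_st = (Σ Nₕx̄ₕ) / (Σ Nₕ) = (59711·14.5 + 51736·27.6 + 38236·48.6) / 149683
= 4151992.7 / 149683 = 27.7386... → 27.74.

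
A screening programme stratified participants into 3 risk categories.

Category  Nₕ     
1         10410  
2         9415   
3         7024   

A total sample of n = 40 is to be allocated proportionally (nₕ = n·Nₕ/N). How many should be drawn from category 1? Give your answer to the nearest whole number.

16

N = 10410 + 9415 + 7024 = 26849.
n_1 = 40·10410/26849 = 15.509... → 16.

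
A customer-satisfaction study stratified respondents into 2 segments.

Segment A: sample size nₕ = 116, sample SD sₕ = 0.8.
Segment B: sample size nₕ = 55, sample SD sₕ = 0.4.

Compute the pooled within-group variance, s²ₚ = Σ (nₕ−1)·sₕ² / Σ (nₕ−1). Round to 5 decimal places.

Degrees of freedom: 115 + 54 = 169.
Σ(nₕ−1)sₕ² = 115·0.64 + 54·0.16 = 82.24.
s²ₚ = 82.24 / 169 = 0.4866272... → 0.48663.

0.48663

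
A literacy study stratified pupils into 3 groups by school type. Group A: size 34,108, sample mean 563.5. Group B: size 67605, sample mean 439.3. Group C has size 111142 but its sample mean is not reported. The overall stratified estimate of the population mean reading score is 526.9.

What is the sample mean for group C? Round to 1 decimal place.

N = 34108 + 67605 + 111142 = 212855.
Overall total = μ·N = 526.9·212855 = 112153299.5.
Subtract the known strata: 34108·563.5 + 67605·439.3 = 48918734.5.
Remaining total for group C: 112153299.5 − 48918734.5 = 63234565.
Divide by its size: 63234565 / 111142 = 568.953... → 569.0.

569.0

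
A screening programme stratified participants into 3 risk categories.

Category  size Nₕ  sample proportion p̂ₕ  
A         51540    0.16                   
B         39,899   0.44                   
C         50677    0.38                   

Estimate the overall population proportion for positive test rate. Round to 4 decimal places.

Wₕ = Nₕ/N with N = 142116: 0.3627, 0.2807, 0.3566.
p̂_st = 0.3627·0.16 + 0.2807·0.44 + 0.3566·0.38 ≈ 0.317059... → 0.3171.

0.3171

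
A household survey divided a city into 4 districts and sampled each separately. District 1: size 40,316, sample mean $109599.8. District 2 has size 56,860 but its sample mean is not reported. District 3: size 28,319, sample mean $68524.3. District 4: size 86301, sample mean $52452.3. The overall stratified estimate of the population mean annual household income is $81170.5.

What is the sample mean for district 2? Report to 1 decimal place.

N = 40316 + 56860 + 28319 + 86301 = 211796.
Overall total = μ·N = 81170.5·211796 = 17191587218.
Subtract the known strata: 40316·109599.8 + 28319·68524.3 + 86301·52452.3 = 10885851130.8.
Remaining total for district 2: 17191587218 − 10885851130.8 = 6305736087.2.
Divide by its size: 6305736087.2 / 56860 = 110899.333... → 110899.3.

110899.3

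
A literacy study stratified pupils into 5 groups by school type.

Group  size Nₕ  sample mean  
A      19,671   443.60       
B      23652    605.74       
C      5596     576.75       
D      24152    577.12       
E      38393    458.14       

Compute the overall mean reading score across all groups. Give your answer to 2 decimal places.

N = 111464; weights Wₕ = Nₕ/N = (0.1765, 0.2122, 0.0502, 0.2167, 0.3444).
x̄_st = Σ Wₕ·x̄ₕ = 0.1765·443.60 + 0.2122·605.74 + 0.0502·576.75 + 0.2167·577.12 + 0.3444·458.14 ≈ 518.6292...
→ 518.63.

518.63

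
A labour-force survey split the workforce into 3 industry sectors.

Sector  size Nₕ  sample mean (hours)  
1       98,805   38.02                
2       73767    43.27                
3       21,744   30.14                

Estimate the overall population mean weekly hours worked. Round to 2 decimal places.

39.13

N = 98805 + 73767 + 21744 = 194316.
The stratified mean weights each stratum mean by its population share Nₕ/N.
Σ Nₕx̄ₕ = 98805·38.02 + 73767·43.27 + 21744·30.14 = 3756566.1 + 3191898.09 + 655364.16 = 7603828.35.
Divide by N: 7603828.35 / 194316 = 39.1313... → 39.13.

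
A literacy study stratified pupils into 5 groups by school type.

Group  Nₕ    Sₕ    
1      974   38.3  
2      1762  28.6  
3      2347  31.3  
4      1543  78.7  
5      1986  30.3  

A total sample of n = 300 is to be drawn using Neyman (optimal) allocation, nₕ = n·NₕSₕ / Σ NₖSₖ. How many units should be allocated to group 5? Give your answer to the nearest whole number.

Σ NₕSₕ = 974·38.3 + 1762·28.6 + 2347·31.3 + 1543·78.7 + 1986·30.3 = 342768.4.
Share for 5: 60175.8/342768.4 = 0.17556.
n_5 = 300 × 0.17556 = 52.667... → 53.

53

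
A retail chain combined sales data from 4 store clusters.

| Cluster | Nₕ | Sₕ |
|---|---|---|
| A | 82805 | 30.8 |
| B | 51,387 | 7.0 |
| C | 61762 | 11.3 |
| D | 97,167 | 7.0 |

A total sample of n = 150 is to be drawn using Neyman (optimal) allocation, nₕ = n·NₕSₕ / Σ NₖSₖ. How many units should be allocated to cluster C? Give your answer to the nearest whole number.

A: NₕSₕ = 82805·30.8 = 2550394
B: NₕSₕ = 51387·7.0 = 359709
C: NₕSₕ = 61762·11.3 = 697910.6
D: NₕSₕ = 97167·7.0 = 680169
Σ NₕSₕ = 4288182.6.
n_C = 150·697910.6/4288182.6 = 24.413... → 24.

24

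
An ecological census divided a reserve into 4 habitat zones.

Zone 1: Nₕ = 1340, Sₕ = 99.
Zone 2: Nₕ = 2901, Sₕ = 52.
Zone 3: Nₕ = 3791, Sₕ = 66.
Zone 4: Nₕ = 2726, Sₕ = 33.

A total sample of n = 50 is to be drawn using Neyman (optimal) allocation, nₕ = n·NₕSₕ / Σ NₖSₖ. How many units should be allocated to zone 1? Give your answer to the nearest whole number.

11

1: NₕSₕ = 1340·99 = 132660
2: NₕSₕ = 2901·52 = 150852
3: NₕSₕ = 3791·66 = 250206
4: NₕSₕ = 2726·33 = 89958
Σ NₕSₕ = 623676.
n_1 = 50·132660/623676 = 10.635... → 11.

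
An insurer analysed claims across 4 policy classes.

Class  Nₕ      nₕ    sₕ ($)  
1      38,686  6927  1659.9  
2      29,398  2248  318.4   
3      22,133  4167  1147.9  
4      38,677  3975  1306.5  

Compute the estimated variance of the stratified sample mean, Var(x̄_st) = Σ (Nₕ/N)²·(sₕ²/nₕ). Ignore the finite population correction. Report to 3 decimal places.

86.166

N = 128894; Wₕ = Nₕ/N.
class 1: (38686/128894)²·1659.9²/6927 = 35.831164
class 2: (29398/128894)²·318.4²/2248 = 2.345957
class 3: (22133/128894)²·1147.9²/4167 = 9.323947
class 4: (38677/128894)²·1306.5²/3975 = 38.665342
Sum = 86.166409 → 86.166.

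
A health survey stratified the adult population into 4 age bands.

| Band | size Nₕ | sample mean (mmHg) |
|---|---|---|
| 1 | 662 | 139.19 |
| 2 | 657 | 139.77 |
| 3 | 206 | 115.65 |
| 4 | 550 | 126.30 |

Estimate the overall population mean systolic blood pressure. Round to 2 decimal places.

x̄_st = (Σ Nₕx̄ₕ) / (Σ Nₕ) = (662·139.19 + 657·139.77 + 206·115.65 + 550·126.30) / 2075
= 277261.57 / 2075 = 133.6200... → 133.62.

133.62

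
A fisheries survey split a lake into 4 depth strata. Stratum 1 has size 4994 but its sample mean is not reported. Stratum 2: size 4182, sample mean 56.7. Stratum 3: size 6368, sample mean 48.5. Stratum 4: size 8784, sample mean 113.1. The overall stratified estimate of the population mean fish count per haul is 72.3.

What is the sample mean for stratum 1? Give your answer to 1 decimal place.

N = 4994 + 4182 + 6368 + 8784 = 24328.
Overall total = μ·N = 72.3·24328 = 1758914.4.
Subtract the known strata: 4182·56.7 + 6368·48.5 + 8784·113.1 = 1539437.8.
Remaining total for stratum 1: 1758914.4 − 1539437.8 = 219476.6.
Divide by its size: 219476.6 / 4994 = 43.948... → 43.9.

43.9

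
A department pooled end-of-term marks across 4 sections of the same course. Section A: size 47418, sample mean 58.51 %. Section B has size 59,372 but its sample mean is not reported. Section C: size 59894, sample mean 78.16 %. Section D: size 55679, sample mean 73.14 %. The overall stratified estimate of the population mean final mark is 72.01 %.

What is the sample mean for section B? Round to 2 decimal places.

N = 47418 + 59372 + 59894 + 55679 = 222363.
Overall total = μ·N = 72.01·222363 = 16012359.63.
Subtract the known strata: 47418·58.51 + 59894·78.16 + 55679·73.14 = 11528104.28.
Remaining total for section B: 16012359.63 − 11528104.28 = 4484255.35.
Divide by its size: 4484255.35 / 59372 = 75.5281... → 75.53.

75.53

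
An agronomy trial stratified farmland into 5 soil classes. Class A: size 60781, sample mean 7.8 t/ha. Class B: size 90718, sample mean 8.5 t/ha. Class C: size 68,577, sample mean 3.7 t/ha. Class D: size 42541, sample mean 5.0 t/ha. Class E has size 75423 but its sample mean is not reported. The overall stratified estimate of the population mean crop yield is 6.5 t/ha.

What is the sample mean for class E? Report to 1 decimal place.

6.4

Σ Nₕx̄ₕ = N·μ, so 75423·x̄_E = 338040·6.5 − (60781·7.8 + 90718·8.5 + 68577·3.7 + 42541·5.0).
= 2197260 − 1711634.7 = 485625.3.
x̄_E = 485625.3 / 75423 = 6.439... → 6.4.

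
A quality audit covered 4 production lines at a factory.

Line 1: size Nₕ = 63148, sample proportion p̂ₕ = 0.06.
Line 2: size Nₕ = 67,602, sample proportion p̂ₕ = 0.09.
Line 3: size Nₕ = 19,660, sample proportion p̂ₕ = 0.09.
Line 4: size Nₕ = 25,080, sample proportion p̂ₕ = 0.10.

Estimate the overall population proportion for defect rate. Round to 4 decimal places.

N = 63148 + 67602 + 19660 + 25080 = 175490.
Overall proportion = Σ (Nₕ/N)·p̂ₕ.
Σ Nₕp̂ₕ = 3788.88 + 6084.18 + 1769.4 + 2508 = 14150.46.
14150.46 / 175490 = 0.080634... → 0.0806.

0.0806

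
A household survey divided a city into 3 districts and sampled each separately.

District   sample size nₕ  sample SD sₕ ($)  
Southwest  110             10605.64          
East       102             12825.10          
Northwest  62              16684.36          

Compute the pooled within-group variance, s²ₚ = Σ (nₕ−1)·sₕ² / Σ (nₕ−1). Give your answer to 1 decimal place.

Southwest: (110−1)·10605.64² = 109·112479599.8096 = 12260276379.2464
East: (102−1)·12825.10² = 101·164483190.01 = 16612802191.01
Northwest: (62−1)·16684.36² = 61·278367868.6096 = 16980439985.1856
Numerator = 45853518555.442; denominator = Σ(nₕ−1) = 271.
s²ₚ = 45853518555.442/271 = 169201175.481... → 169201175.5.

169201175.5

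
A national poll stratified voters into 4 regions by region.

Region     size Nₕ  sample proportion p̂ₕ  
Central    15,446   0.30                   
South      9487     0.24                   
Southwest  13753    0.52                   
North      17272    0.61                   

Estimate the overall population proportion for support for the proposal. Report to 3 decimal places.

Wₕ = Nₕ/N with N = 55958: 0.2760, 0.1695, 0.2458, 0.3087.
p̂_st = 0.2760·0.30 + 0.1695·0.24 + 0.2458·0.52 + 0.3087·0.61 ≈ 0.43958... → 0.440.

0.440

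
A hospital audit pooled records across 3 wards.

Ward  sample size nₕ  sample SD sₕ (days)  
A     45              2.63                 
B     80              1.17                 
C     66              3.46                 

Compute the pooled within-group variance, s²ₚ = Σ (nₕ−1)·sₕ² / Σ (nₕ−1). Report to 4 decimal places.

6.3332

Degrees of freedom: 44 + 79 + 65 = 188.
Σ(nₕ−1)sₕ² = 44·6.9169 + 79·1.3689 + 65·11.9716 = 1190.6407.
s²ₚ = 1190.6407 / 188 = 6.333195... → 6.3332.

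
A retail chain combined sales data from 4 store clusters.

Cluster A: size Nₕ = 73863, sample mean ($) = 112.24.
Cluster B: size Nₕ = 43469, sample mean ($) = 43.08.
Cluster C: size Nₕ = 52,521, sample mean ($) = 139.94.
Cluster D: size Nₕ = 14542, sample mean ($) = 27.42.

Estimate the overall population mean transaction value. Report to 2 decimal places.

97.14

N = 184395; weights Wₕ = Nₕ/N = (0.4006, 0.2357, 0.2848, 0.0789).
x̄_st = Σ Wₕ·x̄ₕ = 0.4006·112.24 + 0.2357·43.08 + 0.2848·139.94 + 0.0789·27.42 ≈ 97.1369...
→ 97.14.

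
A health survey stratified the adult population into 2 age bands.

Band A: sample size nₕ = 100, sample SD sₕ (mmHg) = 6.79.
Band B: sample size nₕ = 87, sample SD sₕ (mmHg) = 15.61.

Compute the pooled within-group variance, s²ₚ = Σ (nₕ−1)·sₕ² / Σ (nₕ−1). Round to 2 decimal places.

Degrees of freedom: 99 + 86 = 185.
Σ(nₕ−1)sₕ² = 99·46.1041 + 86·243.6721 = 25520.1065.
s²ₚ = 25520.1065 / 185 = 137.9465... → 137.95.

137.95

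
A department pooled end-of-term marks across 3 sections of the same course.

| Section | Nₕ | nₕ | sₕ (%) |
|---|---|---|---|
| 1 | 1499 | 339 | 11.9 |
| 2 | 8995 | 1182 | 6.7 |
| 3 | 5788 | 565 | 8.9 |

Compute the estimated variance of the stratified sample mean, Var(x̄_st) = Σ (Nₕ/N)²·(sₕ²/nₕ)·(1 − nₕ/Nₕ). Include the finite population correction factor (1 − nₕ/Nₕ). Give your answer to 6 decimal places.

N = 16282. Term for each stratum: Wₕ²sₕ²/nₕ·(1−nₕ/Nₕ).
Var(x̄_st) = 0.002739923 + 0.010067824 + 0.015986913 = 0.028794660 → 0.028795.

0.028795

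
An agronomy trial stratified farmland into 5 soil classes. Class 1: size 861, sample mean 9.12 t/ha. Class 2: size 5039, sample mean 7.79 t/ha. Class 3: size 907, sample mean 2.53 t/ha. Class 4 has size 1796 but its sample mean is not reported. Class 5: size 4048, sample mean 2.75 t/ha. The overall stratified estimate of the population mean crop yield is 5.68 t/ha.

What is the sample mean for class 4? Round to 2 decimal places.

6.31

Σ Nₕx̄ₕ = N·μ, so 1796·x̄_4 = 12651·5.68 − (861·9.12 + 5039·7.79 + 907·2.53 + 4048·2.75).
= 71857.68 − 60532.84 = 11324.84.
x̄_4 = 11324.84 / 1796 = 6.3056... → 6.31.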